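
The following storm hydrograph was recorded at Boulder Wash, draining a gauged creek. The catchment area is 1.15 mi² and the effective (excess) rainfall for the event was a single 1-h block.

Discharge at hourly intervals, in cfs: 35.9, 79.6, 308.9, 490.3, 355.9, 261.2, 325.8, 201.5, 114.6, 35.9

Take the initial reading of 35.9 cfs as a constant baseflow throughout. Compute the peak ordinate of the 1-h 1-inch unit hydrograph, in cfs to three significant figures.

Direct runoff: 0.0, 43.7, 273.0, 454.4, 320.0, 225.3, 289.9, 165.6, 78.7, 0.0 cfs; ΣQ_DR = 1851 cfs, peak = 454.4 cfs.
Runoff depth d = ΣQ_DR·Δt / A = 1851 × 3600 / (1.15 mi²) = 2.494 in.
The 1-inch UH is the DRH scaled by (1 in)/d, so U_p = 454.4 × 1/2.494 = 182 cfs.

U_p ≈ 182 cfs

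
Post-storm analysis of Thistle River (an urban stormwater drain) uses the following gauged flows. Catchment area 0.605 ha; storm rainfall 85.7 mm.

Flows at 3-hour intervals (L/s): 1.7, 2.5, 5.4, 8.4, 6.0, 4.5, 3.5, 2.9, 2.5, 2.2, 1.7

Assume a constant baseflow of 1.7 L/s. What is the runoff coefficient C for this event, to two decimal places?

ΣQ_DR = 22.60 L/s; V = ΣQ_DR·Δt = 2.441 × 10^5 L.
Runoff depth d = V / A = 40.34 mm.
C = d / P = 40.34 / 85.7 = 0.47.

C ≈ 0.47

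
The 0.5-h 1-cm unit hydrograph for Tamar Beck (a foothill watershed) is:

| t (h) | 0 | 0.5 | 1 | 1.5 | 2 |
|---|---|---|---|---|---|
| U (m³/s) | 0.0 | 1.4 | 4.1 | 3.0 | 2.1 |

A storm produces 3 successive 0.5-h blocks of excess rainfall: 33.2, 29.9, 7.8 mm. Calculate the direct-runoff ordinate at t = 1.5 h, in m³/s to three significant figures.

Q ≈ 23.3 m³/s

By discrete convolution, Q_j = Σ (P_i / 10 mm) · U_{j−i}.
At t = 1.5 h (j=3): Q = (33.2/10)·3.0 + (29.9/10)·4.1 + (7.8/10)·1.4 = 23.3 m³/s.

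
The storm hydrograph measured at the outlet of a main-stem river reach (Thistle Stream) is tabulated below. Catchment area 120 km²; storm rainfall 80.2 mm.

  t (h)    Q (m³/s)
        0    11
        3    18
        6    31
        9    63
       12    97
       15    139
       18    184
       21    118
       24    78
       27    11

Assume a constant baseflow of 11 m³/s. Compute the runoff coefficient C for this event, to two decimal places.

ΣQ_DR = 640.0 m³/s; V = ΣQ_DR·Δt = 6.912 × 10^6 m³.
Runoff depth d = V / A = 57.60 mm.
C = d / P = 57.60 / 80.2 = 0.72.

C ≈ 0.72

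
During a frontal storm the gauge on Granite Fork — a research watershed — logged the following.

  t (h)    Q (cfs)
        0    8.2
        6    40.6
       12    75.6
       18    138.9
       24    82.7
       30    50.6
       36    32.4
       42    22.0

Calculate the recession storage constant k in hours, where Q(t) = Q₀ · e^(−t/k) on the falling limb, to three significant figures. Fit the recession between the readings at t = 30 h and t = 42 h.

k ≈ 14.4 h

On the falling limb, Q drops from 50.6 to 22.0 cfs between t = 30 h and t = 42 h (Δt = 12 h).
k = −Δt / ln(Q₂/Q₁) = −12 / ln(22.0/50.6) = 14.4 h.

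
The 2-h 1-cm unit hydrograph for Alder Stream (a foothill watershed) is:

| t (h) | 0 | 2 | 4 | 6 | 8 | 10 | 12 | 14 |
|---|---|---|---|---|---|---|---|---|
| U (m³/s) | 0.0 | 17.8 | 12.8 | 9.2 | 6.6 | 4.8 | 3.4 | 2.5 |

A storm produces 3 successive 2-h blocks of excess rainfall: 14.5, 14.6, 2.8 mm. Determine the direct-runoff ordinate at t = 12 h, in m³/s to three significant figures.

By discrete convolution, Q_j = Σ (P_i / 10 mm) · U_{j−i}.
At t = 12 h (j=6): Q = (14.5/10)·3.4 + (14.6/10)·4.8 + (2.8/10)·6.6 = 13.8 m³/s.

Q ≈ 13.8 m³/s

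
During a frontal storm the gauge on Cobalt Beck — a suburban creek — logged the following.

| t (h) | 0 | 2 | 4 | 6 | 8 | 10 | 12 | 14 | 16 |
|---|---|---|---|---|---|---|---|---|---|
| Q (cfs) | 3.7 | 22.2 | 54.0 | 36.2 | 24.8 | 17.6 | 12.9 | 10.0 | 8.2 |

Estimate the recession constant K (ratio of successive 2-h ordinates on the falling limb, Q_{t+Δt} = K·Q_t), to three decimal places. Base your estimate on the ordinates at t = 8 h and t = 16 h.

K ≈ 0.758

Using the recession-limb readings at t = 8 h and t = 16 h: Q falls from 24.8 to 8.2 cfs over 4 intervals.
K = (Q₂/Q₁)^(1/4) = (8.2/24.8)^(1/4) = 0.758.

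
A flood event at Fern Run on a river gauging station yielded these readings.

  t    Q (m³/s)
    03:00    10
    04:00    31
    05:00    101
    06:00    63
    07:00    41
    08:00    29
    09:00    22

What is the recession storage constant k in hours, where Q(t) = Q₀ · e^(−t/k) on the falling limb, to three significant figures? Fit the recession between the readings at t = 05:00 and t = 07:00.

k ≈ 2.22 h

On the falling limb, Q drops from 101 to 41 m³/s between t = 05:00 and t = 07:00 (Δt = 2 h).
k = −Δt / ln(Q₂/Q₁) = −2 / ln(41/101) = 2.22 h.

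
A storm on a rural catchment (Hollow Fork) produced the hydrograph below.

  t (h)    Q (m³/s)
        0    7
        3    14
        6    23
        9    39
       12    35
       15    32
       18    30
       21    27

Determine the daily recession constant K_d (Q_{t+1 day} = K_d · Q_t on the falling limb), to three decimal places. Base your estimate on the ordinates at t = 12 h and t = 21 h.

K_d ≈ 0.501

Between t = 12 h and t = 21 h the flow falls from 35 to 27 m³/s over 3×3 h = 9 h.
Per-interval ratio K = (27/35)^(1/3) = 0.9171; K_d = K^(24/3) = 0.501.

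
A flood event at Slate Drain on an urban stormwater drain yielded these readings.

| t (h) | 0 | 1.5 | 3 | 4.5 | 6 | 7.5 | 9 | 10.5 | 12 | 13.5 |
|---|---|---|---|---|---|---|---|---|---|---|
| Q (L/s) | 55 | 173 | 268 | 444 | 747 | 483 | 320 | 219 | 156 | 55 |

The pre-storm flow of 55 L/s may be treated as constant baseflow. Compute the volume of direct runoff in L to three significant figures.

V ≈ 1.28 × 10^7 L

Direct-runoff ordinates (Q − Q_b): 0.0, 118.0, 213.0, 389.0, 692.0, 428.0, 265.0, 164.0, 101.0, 0.0 L/s.
ΣQ_DR = 2370 L/s.
With Δt = 1.5 h = 5400 s, V = ΣQ_DR · Δt = 2370 × 5400 = 1.28 × 10^7 L.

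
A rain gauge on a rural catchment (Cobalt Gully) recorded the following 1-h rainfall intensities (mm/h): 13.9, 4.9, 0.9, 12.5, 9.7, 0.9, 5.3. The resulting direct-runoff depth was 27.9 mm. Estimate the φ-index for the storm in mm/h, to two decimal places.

Only the 5 blocks with intensity above φ contribute runoff: 13.9, 4.9, 12.5, 9.7, 5.3 mm/h.
Σ(I−φ)·Δt = d  ⇒  (13.9+4.9+12.5+9.7+5.3 − 5φ)·1 = 27.9
φ = (46.30 − 27.9/1) / 5 = 3.68 mm/h.

φ ≈ 3.68 mm/h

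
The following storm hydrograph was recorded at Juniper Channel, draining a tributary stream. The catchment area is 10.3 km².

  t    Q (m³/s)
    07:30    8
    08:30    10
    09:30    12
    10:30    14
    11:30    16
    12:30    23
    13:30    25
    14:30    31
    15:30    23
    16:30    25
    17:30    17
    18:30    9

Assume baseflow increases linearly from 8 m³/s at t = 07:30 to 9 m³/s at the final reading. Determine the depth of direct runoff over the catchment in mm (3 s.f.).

Direct runoff: 0.00, 1.91, 3.82, 5.73, 7.64, 14.55, 16.45, 22.36, 14.27, 16.18, 8.09, 0.00 m³/s; ΣQ_DR = 111.0 m³/s.
V = ΣQ_DR · Δt = 111.0 × 3600 s = 3.996 × 10^5 m³.
Over A = 10.3 km², depth = V / A = 38.8 mm.

d ≈ 38.8 mm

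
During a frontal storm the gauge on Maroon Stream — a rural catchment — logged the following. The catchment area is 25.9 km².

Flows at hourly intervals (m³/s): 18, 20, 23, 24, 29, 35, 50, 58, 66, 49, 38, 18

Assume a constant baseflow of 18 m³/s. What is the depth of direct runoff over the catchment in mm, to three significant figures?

Direct runoff: 0.0, 2.0, 5.0, 6.0, 11.0, 17.0, 32.0, 40.0, 48.0, 31.0, 20.0, 0.0 m³/s; ΣQ_DR = 212.0 m³/s.
V = ΣQ_DR · Δt = 212.0 × 3600 s = 7.632 × 10^5 m³.
Over A = 25.9 km², depth = V / A = 29.5 mm.

d ≈ 29.5 mm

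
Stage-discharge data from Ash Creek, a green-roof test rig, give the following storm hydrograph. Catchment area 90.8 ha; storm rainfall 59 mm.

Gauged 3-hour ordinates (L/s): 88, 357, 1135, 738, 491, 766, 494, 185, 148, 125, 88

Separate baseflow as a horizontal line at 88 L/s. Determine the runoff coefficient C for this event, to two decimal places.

ΣQ_DR = 3647 L/s; V = ΣQ_DR·Δt = 3.939 × 10^7 L.
Runoff depth d = V / A = 43.38 mm.
C = d / P = 43.38 / 59 = 0.74.

C ≈ 0.74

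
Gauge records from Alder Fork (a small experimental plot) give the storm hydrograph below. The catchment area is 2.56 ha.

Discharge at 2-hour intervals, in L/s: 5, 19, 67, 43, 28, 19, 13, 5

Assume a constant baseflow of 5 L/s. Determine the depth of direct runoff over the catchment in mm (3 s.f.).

d ≈ 44.7 mm

Direct runoff: 0.0, 14.0, 62.0, 38.0, 23.0, 14.0, 8.0, 0.0 L/s; ΣQ_DR = 159.0 L/s.
V = ΣQ_DR · Δt = 159.0 × 7200 s = 1.145 × 10^6 L.
Over A = 2.56 ha, depth = V / A = 44.7 mm.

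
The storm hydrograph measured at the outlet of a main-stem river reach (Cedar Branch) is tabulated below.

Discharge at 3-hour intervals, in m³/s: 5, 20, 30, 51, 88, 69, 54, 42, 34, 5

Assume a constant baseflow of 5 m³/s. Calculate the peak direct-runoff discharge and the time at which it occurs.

Subtracting baseflow gives direct-runoff ordinates: 0.0, 15.0, 25.0, 46.0, 83.0, 64.0, 49.0, 37.0, 29.0, 0.0 m³/s.
The maximum is 83.0 m³/s, occurring at the reading for t = 12 h.

Q_p = 83.0 m³/s at t = 12 h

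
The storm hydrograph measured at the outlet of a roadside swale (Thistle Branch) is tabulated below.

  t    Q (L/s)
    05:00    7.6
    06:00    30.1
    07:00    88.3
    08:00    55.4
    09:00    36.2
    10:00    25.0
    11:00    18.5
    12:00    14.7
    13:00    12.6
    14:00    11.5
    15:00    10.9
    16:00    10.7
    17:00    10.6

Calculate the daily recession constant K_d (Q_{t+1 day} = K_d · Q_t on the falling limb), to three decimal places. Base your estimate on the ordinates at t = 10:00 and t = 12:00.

K_d ≈ 0.002

Between t = 10:00 and t = 12:00 the flow falls from 25.0 to 14.7 L/s over 2×1 h = 2 h.
Per-interval ratio K = (14.7/25.0)^(1/2) = 0.7668; K_d = K^(24/1) = 0.002.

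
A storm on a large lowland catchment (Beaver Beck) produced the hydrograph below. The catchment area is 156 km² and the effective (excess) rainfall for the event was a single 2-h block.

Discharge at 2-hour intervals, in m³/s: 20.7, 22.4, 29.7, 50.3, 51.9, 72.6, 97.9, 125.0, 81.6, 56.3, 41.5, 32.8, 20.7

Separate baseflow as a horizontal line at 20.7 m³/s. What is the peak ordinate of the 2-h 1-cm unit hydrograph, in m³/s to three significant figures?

U_p ≈ 52.0 m³/s

Direct runoff: 0.0, 1.7, 9.0, 29.6, 31.2, 51.9, 77.2, 104.3, 60.9, 35.6, 20.8, 12.1, 0.0 m³/s; ΣQ_DR = 434.3 m³/s, peak = 104.3 m³/s.
Runoff depth d = ΣQ_DR·Δt / A = 434.3 × 7200 / (156 km²) = 20.04 mm.
The 1-cm UH is the DRH scaled by (10 mm)/d, so U_p = 104.3 × 10/20.04 = 52.0 m³/s.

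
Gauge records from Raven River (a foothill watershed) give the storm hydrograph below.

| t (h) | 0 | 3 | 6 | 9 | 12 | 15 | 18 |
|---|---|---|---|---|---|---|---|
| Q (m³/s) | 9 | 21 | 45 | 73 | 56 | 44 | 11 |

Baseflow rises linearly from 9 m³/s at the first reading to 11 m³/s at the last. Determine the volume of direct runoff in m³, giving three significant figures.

V ≈ 2.04 × 10^6 m³

Direct-runoff ordinates (Q − Q_b): 0.00, 11.67, 35.33, 63.00, 45.67, 33.33, 0.00 m³/s.
ΣQ_DR = 189.0 m³/s.
With Δt = 3 h = 10800 s, V = ΣQ_DR · Δt = 189.0 × 10800 = 2.04 × 10^6 m³.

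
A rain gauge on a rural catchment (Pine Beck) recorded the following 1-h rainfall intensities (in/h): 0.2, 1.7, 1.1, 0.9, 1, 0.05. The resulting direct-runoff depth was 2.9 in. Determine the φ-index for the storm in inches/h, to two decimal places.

φ ≈ 0.45 in/h

Only the 4 blocks with intensity above φ contribute runoff: 1.7, 1.1, 0.9, 1 in/h.
Σ(I−φ)·Δt = d  ⇒  (1.7+1.1+0.9+1 − 4φ)·1 = 2.9
φ = (4.700 − 2.9/1) / 4 = 0.45 in/h.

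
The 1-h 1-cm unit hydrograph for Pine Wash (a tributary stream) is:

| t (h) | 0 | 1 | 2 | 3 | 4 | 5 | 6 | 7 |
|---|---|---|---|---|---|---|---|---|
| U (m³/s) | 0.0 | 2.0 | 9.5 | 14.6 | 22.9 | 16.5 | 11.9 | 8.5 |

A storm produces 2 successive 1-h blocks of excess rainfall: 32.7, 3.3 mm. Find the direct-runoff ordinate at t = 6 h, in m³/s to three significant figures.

By discrete convolution, Q_j = Σ (P_i / 10 mm) · U_{j−i}.
At t = 6 h (j=6): Q = (32.7/10)·11.9 + (3.3/10)·16.5 = 44.4 m³/s.

Q ≈ 44.4 m³/s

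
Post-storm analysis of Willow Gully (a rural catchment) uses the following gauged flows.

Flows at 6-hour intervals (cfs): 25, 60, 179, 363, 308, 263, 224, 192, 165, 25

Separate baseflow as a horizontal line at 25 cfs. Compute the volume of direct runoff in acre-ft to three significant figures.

V ≈ 771 acre-ft

Direct-runoff ordinates (Q − Q_b): 0.0, 35.0, 154.0, 338.0, 283.0, 238.0, 199.0, 167.0, 140.0, 0.0 cfs.
ΣQ_DR = 1554 cfs.
With Δt = 6 h = 21600 s, V = ΣQ_DR · Δt = 1554 × 21600 = 3.36 × 10^7 ft³ = 771 acre-ft.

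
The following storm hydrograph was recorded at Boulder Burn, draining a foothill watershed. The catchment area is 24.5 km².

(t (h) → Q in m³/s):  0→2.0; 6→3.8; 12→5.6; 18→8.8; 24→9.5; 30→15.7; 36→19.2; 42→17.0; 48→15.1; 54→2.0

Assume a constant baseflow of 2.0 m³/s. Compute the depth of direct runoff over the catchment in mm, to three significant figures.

Direct runoff: 0.0, 1.8, 3.6, 6.8, 7.5, 13.7, 17.2, 15.0, 13.1, 0.0 m³/s; ΣQ_DR = 78.70 m³/s.
V = ΣQ_DR · Δt = 78.70 × 21600 s = 1.700 × 10^6 m³.
Over A = 24.5 km², depth = V / A = 69.4 mm.

d ≈ 69.4 mm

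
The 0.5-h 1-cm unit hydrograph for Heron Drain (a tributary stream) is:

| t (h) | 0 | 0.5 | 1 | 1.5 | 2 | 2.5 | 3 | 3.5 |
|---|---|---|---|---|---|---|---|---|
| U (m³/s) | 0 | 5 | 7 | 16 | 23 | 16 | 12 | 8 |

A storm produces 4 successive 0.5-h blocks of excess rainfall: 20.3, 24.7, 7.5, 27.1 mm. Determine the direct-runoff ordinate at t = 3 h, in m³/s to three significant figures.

By discrete convolution, Q_j = Σ (P_i / 10 mm) · U_{j−i}.
At t = 3 h (j=6): Q = (20.3/10)·12 + (24.7/10)·16 + (7.5/10)·23 + (27.1/10)·16 = 124 m³/s.

Q ≈ 124 m³/s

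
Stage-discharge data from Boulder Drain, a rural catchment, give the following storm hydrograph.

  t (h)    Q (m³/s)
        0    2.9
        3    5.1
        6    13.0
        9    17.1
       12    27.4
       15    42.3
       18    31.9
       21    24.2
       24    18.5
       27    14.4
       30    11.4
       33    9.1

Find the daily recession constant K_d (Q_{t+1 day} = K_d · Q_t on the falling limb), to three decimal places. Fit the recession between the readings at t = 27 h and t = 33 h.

K_d ≈ 0.159

Between t = 27 h and t = 33 h the flow falls from 14.4 to 9.1 m³/s over 2×3 h = 6 h.
Per-interval ratio K = (9.1/14.4)^(1/2) = 0.7949; K_d = K^(24/3) = 0.159.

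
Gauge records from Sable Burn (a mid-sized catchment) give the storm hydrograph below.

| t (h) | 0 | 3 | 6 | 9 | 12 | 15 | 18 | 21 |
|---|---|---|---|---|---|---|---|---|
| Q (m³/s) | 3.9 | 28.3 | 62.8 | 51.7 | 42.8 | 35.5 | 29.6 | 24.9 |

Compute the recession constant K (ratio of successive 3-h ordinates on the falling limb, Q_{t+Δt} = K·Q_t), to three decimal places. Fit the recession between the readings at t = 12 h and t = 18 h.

Using the recession-limb readings at t = 12 h and t = 18 h: Q falls from 42.8 to 29.6 m³/s over 2 intervals.
K = (Q₂/Q₁)^(1/2) = (29.6/42.8)^(1/2) = 0.832.

K ≈ 0.832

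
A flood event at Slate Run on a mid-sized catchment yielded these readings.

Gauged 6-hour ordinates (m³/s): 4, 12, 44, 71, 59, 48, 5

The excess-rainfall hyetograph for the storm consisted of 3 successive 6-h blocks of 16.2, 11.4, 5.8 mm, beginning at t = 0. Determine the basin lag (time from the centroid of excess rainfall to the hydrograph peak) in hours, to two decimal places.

t_L ≈ 10.87 h

Centroid of excess rainfall: t_c = Σ P_i·t̄_i / ΣP_i = 7.1317 h (block centres at 3, 9, 15 h).
Hydrograph peak occurs at t = 18 h, so basin lag t_L = 18 − 7.1317 = 10.87 h.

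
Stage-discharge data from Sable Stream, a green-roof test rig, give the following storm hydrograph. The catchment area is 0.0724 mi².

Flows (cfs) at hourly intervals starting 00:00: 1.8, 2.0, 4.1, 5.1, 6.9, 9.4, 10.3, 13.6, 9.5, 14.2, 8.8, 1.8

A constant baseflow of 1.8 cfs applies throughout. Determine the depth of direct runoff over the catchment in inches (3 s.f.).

Direct runoff: 0.0, 0.2, 2.3, 3.3, 5.1, 7.6, 8.5, 11.8, 7.7, 12.4, 7.0, 0.0 cfs; ΣQ_DR = 65.90 cfs.
V = ΣQ_DR · Δt = 65.90 × 3600 s = 2.372 × 10^5 ft³.
Over A = 0.0724 mi², depth = V / A = 1.41 in.

d ≈ 1.41 in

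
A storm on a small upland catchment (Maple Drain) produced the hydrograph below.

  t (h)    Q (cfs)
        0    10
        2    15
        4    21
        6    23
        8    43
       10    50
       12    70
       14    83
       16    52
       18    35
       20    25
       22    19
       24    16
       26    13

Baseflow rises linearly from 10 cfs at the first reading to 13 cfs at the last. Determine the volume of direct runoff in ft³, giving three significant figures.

Direct-runoff ordinates (Q − Q_b): 0.00, 4.77, 10.54, 12.31, 32.08, 38.85, 58.62, 71.38, 40.15, 22.92, 12.69, 6.46, 3.23, 0.00 cfs.
ΣQ_DR = 314.0 cfs.
With Δt = 2 h = 7200 s, V = ΣQ_DR · Δt = 314.0 × 7200 = 2.26 × 10^6 ft³.

V ≈ 2.26 × 10^6 ft³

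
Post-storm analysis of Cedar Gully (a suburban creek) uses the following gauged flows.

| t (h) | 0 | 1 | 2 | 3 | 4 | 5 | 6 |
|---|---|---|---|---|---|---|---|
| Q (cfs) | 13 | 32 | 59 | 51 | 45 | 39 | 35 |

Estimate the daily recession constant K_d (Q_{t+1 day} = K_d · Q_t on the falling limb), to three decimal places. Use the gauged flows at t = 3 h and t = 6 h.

Between t = 3 h and t = 6 h the flow falls from 51 to 35 cfs over 3×1 h = 3 h.
Per-interval ratio K = (35/51)^(1/3) = 0.8821; K_d = K^(24/1) = 0.049.

K_d ≈ 0.049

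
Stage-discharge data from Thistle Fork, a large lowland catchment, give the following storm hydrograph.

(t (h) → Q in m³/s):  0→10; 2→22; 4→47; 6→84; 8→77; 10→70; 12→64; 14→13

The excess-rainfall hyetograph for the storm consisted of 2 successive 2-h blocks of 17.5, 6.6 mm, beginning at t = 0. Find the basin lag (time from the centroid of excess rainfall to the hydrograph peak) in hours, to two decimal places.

t_L ≈ 4.45 h

Centroid of excess rainfall: t_c = Σ P_i·t̄_i / ΣP_i = 1.5477 h (block centres at 1, 3 h).
Hydrograph peak occurs at t = 6 h, so basin lag t_L = 6 − 1.5477 = 4.45 h.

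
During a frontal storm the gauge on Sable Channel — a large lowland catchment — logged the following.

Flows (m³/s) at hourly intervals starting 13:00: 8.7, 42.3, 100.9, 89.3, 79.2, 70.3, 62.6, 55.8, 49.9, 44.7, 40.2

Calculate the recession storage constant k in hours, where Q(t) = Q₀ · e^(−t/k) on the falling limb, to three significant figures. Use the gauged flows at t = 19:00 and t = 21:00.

k ≈ 8.82 h

On the falling limb, Q drops from 62.6 to 49.9 m³/s between t = 19:00 and t = 21:00 (Δt = 2 h).
k = −Δt / ln(Q₂/Q₁) = −2 / ln(49.9/62.6) = 8.82 h.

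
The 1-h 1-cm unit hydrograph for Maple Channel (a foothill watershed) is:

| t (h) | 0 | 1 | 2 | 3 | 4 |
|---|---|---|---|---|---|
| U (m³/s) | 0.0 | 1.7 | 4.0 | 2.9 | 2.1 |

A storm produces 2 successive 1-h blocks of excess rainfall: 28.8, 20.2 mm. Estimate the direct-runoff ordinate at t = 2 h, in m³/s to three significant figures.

By discrete convolution, Q_j = Σ (P_i / 10 mm) · U_{j−i}.
At t = 2 h (j=2): Q = (28.8/10)·4.0 + (20.2/10)·1.7 = 15.0 m³/s.

Q ≈ 15.0 m³/s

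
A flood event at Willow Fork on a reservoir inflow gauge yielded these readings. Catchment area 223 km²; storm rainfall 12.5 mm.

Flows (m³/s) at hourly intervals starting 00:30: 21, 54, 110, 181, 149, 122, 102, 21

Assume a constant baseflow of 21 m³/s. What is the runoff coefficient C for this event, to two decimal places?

C ≈ 0.76

ΣQ_DR = 592.0 m³/s; V = ΣQ_DR·Δt = 2.131 × 10^6 m³.
Runoff depth d = V / A = 9.557 mm.
C = d / P = 9.557 / 12.5 = 0.76.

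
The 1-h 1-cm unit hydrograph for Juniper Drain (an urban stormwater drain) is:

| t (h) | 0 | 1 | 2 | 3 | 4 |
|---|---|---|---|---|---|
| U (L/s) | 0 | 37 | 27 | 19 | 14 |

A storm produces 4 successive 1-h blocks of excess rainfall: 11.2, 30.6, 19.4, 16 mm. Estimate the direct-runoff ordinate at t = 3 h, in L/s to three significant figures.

Q ≈ 176 L/s

By discrete convolution, Q_j = Σ (P_i / 10 mm) · U_{j−i}.
At t = 3 h (j=3): Q = (11.2/10)·19 + (30.6/10)·27 + (19.4/10)·37 + (16/10)·0 = 176 L/s.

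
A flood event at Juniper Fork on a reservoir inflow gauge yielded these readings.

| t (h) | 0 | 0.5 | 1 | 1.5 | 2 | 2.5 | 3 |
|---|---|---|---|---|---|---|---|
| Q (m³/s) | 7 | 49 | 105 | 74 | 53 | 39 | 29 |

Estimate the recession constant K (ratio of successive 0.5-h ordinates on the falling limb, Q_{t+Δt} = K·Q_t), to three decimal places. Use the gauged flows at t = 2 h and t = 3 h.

K ≈ 0.740

Using the recession-limb readings at t = 2 h and t = 3 h: Q falls from 53 to 29 m³/s over 2 intervals.
K = (Q₂/Q₁)^(1/2) = (29/53)^(1/2) = 0.740.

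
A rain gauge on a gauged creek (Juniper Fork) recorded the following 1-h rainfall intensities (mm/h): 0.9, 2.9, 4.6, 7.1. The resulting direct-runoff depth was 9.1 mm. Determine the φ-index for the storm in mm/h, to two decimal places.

Only the 3 blocks with intensity above φ contribute runoff: 2.9, 4.6, 7.1 mm/h.
Σ(I−φ)·Δt = d  ⇒  (2.9+4.6+7.1 − 3φ)·1 = 9.1
φ = (14.60 − 9.1/1) / 3 = 1.83 mm/h.

φ ≈ 1.83 mm/h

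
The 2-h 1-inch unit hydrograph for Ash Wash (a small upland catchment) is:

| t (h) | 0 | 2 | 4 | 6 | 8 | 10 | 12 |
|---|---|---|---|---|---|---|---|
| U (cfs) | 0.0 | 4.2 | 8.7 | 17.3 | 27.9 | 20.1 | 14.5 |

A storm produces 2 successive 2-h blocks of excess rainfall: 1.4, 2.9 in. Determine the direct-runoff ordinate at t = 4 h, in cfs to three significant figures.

By discrete convolution, Q_j = Σ (P_i / 1 in) · U_{j−i}.
At t = 4 h (j=2): Q = (1.4/1)·8.7 + (2.9/1)·4.2 = 24.4 cfs.

Q ≈ 24.4 cfs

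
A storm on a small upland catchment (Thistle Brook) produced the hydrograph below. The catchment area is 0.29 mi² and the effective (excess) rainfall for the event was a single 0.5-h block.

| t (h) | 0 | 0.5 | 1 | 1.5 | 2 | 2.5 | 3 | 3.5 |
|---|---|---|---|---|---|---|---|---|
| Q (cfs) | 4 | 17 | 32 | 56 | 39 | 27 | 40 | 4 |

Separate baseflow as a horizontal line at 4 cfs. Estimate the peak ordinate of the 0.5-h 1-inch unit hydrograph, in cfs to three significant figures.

Direct runoff: 0.0, 13.0, 28.0, 52.0, 35.0, 23.0, 36.0, 0.0 cfs; ΣQ_DR = 187.0 cfs, peak = 52.0 cfs.
Runoff depth d = ΣQ_DR·Δt / A = 187.0 × 1800 / (0.29 mi²) = 0.4996 in.
The 1-inch UH is the DRH scaled by (1 in)/d, so U_p = 52.0 × 1/0.4996 = 104 cfs.

U_p ≈ 104 cfs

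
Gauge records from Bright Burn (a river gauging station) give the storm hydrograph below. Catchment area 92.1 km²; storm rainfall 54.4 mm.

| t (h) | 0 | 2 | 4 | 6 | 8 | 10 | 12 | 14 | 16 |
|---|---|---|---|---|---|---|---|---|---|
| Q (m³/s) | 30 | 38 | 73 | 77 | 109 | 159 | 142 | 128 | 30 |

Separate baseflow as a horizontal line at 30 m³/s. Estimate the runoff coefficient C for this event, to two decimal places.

ΣQ_DR = 516.0 m³/s; V = ΣQ_DR·Δt = 3.715 × 10^6 m³.
Runoff depth d = V / A = 40.34 mm.
C = d / P = 40.34 / 54.4 = 0.74.

C ≈ 0.74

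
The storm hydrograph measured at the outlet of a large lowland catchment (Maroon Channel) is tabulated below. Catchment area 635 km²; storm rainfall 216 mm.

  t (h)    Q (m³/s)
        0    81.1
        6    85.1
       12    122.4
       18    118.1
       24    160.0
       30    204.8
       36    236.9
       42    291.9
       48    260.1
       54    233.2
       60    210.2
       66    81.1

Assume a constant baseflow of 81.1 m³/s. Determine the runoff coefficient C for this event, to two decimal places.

ΣQ_DR = 1112 m³/s; V = ΣQ_DR·Δt = 2.401 × 10^7 m³.
Runoff depth d = V / A = 37.82 mm.
C = d / P = 37.82 / 216 = 0.18.

C ≈ 0.18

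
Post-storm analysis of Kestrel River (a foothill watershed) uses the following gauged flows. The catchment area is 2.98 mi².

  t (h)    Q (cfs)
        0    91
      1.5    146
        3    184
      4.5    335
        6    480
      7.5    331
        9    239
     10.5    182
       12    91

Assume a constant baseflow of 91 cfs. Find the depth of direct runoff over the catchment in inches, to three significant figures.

d ≈ 0.983 in

Direct runoff: 0.0, 55.0, 93.0, 244.0, 389.0, 240.0, 148.0, 91.0, 0.0 cfs; ΣQ_DR = 1260 cfs.
V = ΣQ_DR · Δt = 1260 × 5400 s = 6.804 × 10^6 ft³.
Over A = 2.98 mi², depth = V / A = 0.983 in.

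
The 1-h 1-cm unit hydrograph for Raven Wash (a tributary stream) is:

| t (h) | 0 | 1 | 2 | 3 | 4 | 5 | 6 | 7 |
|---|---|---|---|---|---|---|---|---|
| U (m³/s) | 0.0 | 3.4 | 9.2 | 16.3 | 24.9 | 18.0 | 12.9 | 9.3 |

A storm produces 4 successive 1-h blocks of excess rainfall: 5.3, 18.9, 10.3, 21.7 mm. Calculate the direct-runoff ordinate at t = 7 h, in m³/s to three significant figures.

By discrete convolution, Q_j = Σ (P_i / 10 mm) · U_{j−i}.
At t = 7 h (j=7): Q = (5.3/10)·9.3 + (18.9/10)·12.9 + (10.3/10)·18.0 + (21.7/10)·24.9 = 102 m³/s.

Q ≈ 102 m³/s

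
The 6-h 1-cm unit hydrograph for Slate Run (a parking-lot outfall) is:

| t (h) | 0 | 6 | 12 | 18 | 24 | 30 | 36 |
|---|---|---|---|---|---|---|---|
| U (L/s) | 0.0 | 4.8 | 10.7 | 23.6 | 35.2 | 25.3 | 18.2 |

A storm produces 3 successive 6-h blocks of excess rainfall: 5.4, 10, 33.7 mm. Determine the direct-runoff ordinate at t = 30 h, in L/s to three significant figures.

By discrete convolution, Q_j = Σ (P_i / 10 mm) · U_{j−i}.
At t = 30 h (j=5): Q = (5.4/10)·25.3 + (10/10)·35.2 + (33.7/10)·23.6 = 128 L/s.

Q ≈ 128 L/s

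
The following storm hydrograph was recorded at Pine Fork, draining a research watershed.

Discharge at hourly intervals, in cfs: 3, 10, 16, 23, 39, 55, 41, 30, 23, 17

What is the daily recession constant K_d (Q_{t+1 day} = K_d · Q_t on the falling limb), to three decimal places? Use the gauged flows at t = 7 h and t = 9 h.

K_d ≈ 0.001

Between t = 7 h and t = 9 h the flow falls from 30 to 17 cfs over 2×1 h = 2 h.
Per-interval ratio K = (17/30)^(1/2) = 0.7528; K_d = K^(24/1) = 0.001.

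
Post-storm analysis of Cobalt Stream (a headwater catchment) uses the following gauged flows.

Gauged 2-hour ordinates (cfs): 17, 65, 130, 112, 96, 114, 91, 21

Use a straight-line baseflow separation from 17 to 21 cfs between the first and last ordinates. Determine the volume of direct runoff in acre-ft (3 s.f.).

V ≈ 81.7 acre-ft

Direct-runoff ordinates (Q − Q_b): 0.00, 47.43, 111.86, 93.29, 76.71, 94.14, 70.57, 0.00 cfs.
ΣQ_DR = 494.0 cfs.
With Δt = 2 h = 7200 s, V = ΣQ_DR · Δt = 494.0 × 7200 = 3.56 × 10^6 ft³ = 81.7 acre-ft.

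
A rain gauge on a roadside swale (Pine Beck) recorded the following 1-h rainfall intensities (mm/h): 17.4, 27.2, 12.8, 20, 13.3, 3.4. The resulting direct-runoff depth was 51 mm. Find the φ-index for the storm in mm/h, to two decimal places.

φ ≈ 7.94 mm/h

Only the 5 blocks with intensity above φ contribute runoff: 17.4, 27.2, 12.8, 20, 13.3 mm/h.
Σ(I−φ)·Δt = d  ⇒  (17.4+27.2+12.8+20+13.3 − 5φ)·1 = 51
φ = (90.70 − 51/1) / 5 = 7.94 mm/h.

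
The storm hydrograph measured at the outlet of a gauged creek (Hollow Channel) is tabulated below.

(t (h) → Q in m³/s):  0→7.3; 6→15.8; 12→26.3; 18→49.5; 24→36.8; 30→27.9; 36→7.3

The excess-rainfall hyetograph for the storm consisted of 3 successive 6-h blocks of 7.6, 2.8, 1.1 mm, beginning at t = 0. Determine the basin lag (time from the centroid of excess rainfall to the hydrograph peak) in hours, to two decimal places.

Centroid of excess rainfall: t_c = Σ P_i·t̄_i / ΣP_i = 5.6087 h (block centres at 3, 9, 15 h).
Hydrograph peak occurs at t = 18 h, so basin lag t_L = 18 − 5.6087 = 12.39 h.

t_L ≈ 12.39 h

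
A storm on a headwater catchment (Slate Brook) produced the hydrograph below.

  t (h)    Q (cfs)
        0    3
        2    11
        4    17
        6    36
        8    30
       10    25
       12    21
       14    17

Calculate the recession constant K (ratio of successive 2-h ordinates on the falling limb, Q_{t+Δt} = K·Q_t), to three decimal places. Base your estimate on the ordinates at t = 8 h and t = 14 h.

K ≈ 0.828

Using the recession-limb readings at t = 8 h and t = 14 h: Q falls from 30 to 17 cfs over 3 intervals.
K = (Q₂/Q₁)^(1/3) = (17/30)^(1/3) = 0.828.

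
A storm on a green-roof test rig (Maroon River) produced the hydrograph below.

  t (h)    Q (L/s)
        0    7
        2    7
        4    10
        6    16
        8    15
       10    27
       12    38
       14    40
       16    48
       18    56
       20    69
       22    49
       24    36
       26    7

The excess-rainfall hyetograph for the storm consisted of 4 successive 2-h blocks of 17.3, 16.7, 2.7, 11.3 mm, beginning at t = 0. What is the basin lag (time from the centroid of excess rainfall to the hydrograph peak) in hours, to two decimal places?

t_L ≈ 16.67 h

Centroid of excess rainfall: t_c = Σ P_i·t̄_i / ΣP_i = 3.3333 h (block centres at 1, 3, 5, 7 h).
Hydrograph peak occurs at t = 20 h, so basin lag t_L = 20 − 3.3333 = 16.67 h.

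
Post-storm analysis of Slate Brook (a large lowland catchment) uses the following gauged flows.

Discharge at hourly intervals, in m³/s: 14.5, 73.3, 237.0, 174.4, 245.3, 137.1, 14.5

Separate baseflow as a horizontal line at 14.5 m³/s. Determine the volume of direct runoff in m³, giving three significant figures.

Direct-runoff ordinates (Q − Q_b): 0.0, 58.8, 222.5, 159.9, 230.8, 122.6, 0.0 m³/s.
ΣQ_DR = 794.6 m³/s.
With Δt = 1 h = 3600 s, V = ΣQ_DR · Δt = 794.6 × 3600 = 2.86 × 10^6 m³.

V ≈ 2.86 × 10^6 m³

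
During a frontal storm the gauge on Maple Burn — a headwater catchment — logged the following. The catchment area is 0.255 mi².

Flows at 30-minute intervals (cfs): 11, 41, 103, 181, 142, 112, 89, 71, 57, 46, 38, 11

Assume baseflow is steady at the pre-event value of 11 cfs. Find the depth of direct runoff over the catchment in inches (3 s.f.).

Direct runoff: 0.0, 30.0, 92.0, 170.0, 131.0, 101.0, 78.0, 60.0, 46.0, 35.0, 27.0, 0.0 cfs; ΣQ_DR = 770.0 cfs.
V = ΣQ_DR · Δt = 770.0 × 1800 s = 1.386 × 10^6 ft³.
Over A = 0.255 mi², depth = V / A = 2.34 in.

d ≈ 2.34 in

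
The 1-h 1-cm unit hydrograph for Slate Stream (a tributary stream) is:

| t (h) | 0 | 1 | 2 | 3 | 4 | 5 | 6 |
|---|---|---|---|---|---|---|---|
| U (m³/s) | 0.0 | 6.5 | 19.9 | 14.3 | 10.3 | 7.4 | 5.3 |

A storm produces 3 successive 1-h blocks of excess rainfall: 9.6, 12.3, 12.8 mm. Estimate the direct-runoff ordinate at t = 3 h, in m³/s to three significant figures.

By discrete convolution, Q_j = Σ (P_i / 10 mm) · U_{j−i}.
At t = 3 h (j=3): Q = (9.6/10)·14.3 + (12.3/10)·19.9 + (12.8/10)·6.5 = 46.5 m³/s.

Q ≈ 46.5 m³/s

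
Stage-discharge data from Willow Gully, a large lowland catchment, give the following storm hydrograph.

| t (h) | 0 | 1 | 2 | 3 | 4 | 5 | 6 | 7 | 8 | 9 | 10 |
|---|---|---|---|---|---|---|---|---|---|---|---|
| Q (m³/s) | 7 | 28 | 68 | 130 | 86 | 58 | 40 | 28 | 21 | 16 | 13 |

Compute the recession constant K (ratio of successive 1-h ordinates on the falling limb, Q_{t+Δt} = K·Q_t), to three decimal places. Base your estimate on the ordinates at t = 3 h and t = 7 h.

K ≈ 0.681

Using the recession-limb readings at t = 3 h and t = 7 h: Q falls from 130 to 28 m³/s over 4 intervals.
K = (Q₂/Q₁)^(1/4) = (28/130)^(1/4) = 0.681.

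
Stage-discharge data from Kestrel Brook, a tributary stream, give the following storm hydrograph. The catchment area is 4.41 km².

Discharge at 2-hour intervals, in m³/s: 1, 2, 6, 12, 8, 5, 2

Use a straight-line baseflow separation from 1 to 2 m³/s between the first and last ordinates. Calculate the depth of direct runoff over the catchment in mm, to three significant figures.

d ≈ 41.6 mm

Direct runoff: 0.00, 0.83, 4.67, 10.50, 6.33, 3.17, 0.00 m³/s; ΣQ_DR = 25.50 m³/s.
V = ΣQ_DR · Δt = 25.50 × 7200 s = 1.836 × 10^5 m³.
Over A = 4.41 km², depth = V / A = 41.6 mm.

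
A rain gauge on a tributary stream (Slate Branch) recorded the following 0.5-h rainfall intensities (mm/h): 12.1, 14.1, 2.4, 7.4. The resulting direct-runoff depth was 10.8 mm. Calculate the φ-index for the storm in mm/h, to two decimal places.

Only the 3 blocks with intensity above φ contribute runoff: 12.1, 14.1, 7.4 mm/h.
Σ(I−φ)·Δt = d  ⇒  (12.1+14.1+7.4 − 3φ)·0.5 = 10.8
φ = (33.60 − 10.8/0.5) / 3 = 4.00 mm/h.

φ ≈ 4.00 mm/h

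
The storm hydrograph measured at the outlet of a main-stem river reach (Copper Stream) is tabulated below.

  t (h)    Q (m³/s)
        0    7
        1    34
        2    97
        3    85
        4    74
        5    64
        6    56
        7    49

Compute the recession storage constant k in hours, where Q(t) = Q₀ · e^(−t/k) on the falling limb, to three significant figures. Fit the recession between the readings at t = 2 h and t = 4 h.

On the falling limb, Q drops from 97 to 74 m³/s between t = 2 h and t = 4 h (Δt = 2 h).
k = −Δt / ln(Q₂/Q₁) = −2 / ln(74/97) = 7.39 h.

k ≈ 7.39 h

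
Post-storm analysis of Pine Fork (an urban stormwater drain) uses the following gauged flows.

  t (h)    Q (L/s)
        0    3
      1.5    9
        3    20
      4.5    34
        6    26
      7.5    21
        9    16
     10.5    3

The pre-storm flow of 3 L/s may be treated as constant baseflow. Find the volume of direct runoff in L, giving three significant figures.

Direct-runoff ordinates (Q − Q_b): 0.0, 6.0, 17.0, 31.0, 23.0, 18.0, 13.0, 0.0 L/s.
ΣQ_DR = 108.0 L/s.
With Δt = 1.5 h = 5400 s, V = ΣQ_DR · Δt = 108.0 × 5400 = 5.83 × 10^5 L.

V ≈ 5.83 × 10^5 L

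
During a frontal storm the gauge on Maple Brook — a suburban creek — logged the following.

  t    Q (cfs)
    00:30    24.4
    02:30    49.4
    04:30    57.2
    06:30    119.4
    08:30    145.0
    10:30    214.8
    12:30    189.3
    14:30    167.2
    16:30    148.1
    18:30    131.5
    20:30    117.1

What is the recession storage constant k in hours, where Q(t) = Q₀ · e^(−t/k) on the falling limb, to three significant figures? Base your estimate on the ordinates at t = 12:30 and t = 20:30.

On the falling limb, Q drops from 189.3 to 117.1 cfs between t = 12:30 and t = 20:30 (Δt = 8 h).
k = −Δt / ln(Q₂/Q₁) = −8 / ln(117.1/189.3) = 16.7 h.

k ≈ 16.7 h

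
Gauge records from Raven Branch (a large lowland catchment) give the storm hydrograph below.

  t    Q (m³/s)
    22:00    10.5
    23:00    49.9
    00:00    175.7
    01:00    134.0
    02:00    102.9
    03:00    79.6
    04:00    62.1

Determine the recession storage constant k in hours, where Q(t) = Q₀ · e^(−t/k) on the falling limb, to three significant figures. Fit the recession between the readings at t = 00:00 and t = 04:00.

On the falling limb, Q drops from 175.7 to 62.1 m³/s between t = 00:00 and t = 04:00 (Δt = 4 h).
k = −Δt / ln(Q₂/Q₁) = −4 / ln(62.1/175.7) = 3.85 h.

k ≈ 3.85 h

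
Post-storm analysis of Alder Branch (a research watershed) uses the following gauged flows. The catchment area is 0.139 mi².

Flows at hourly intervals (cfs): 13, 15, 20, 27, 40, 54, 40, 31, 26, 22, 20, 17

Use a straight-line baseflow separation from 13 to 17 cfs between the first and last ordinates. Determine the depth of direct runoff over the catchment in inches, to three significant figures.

Direct runoff: 0.00, 1.64, 6.27, 12.91, 25.55, 39.18, 24.82, 15.45, 10.09, 5.73, 3.36, 0.00 cfs; ΣQ_DR = 145.0 cfs.
V = ΣQ_DR · Δt = 145.0 × 3600 s = 5.220 × 10^5 ft³.
Over A = 0.139 mi², depth = V / A = 1.62 in.

d ≈ 1.62 in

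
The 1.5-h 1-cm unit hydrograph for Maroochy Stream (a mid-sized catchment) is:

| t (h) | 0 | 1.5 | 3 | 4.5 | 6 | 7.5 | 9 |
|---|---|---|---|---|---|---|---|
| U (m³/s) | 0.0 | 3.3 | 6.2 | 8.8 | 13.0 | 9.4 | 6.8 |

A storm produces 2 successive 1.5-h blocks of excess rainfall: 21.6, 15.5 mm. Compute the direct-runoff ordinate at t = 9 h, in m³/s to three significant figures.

By discrete convolution, Q_j = Σ (P_i / 10 mm) · U_{j−i}.
At t = 9 h (j=6): Q = (21.6/10)·6.8 + (15.5/10)·9.4 = 29.3 m³/s.

Q ≈ 29.3 m³/s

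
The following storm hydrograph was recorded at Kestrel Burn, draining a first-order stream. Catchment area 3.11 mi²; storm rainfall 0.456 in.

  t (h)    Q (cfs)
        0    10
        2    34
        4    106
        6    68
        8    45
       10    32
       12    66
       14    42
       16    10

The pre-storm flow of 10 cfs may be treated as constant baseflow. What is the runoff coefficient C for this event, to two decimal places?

ΣQ_DR = 323.0 cfs; V = ΣQ_DR·Δt = 2.326 × 10^6 ft³.
Runoff depth d = V / A = 0.3219 in.
C = d / P = 0.3219 / 0.456 = 0.71.

C ≈ 0.71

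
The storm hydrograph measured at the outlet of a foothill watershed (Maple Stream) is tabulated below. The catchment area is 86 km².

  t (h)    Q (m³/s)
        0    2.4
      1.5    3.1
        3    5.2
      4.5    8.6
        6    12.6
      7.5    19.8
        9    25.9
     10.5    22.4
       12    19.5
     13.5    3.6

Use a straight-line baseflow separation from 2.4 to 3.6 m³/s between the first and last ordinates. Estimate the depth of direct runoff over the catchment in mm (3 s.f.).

d ≈ 5.85 mm

Direct runoff: 0.00, 0.57, 2.53, 5.80, 9.67, 16.73, 22.70, 19.07, 16.03, 0.00 m³/s; ΣQ_DR = 93.10 m³/s.
V = ΣQ_DR · Δt = 93.10 × 5400 s = 5.027 × 10^5 m³.
Over A = 86 km², depth = V / A = 5.85 mm.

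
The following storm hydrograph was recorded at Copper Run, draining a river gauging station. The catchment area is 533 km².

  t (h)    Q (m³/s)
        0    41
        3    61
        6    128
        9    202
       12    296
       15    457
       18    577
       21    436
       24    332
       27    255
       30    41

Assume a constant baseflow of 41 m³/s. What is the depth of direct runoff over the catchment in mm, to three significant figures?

Direct runoff: 0.0, 20.0, 87.0, 161.0, 255.0, 416.0, 536.0, 395.0, 291.0, 214.0, 0.0 m³/s; ΣQ_DR = 2375 m³/s.
V = ΣQ_DR · Δt = 2375 × 10800 s = 2.565 × 10^7 m³.
Over A = 533 km², depth = V / A = 48.1 mm.

d ≈ 48.1 mm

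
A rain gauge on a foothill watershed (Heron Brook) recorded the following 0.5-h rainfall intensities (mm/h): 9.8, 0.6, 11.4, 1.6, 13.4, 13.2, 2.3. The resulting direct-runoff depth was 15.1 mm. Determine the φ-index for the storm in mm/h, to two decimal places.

φ ≈ 4.40 mm/h

Only the 4 blocks with intensity above φ contribute runoff: 9.8, 11.4, 13.4, 13.2 mm/h.
Σ(I−φ)·Δt = d  ⇒  (9.8+11.4+13.4+13.2 − 4φ)·0.5 = 15.1
φ = (47.80 − 15.1/0.5) / 4 = 4.40 mm/h.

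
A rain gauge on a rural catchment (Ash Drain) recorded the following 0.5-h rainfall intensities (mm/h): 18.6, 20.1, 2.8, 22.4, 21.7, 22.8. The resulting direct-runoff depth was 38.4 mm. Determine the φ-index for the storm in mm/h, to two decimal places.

φ ≈ 5.76 mm/h

Only the 5 blocks with intensity above φ contribute runoff: 18.6, 20.1, 22.4, 21.7, 22.8 mm/h.
Σ(I−φ)·Δt = d  ⇒  (18.6+20.1+22.4+21.7+22.8 − 5φ)·0.5 = 38.4
φ = (105.6 − 38.4/0.5) / 5 = 5.76 mm/h.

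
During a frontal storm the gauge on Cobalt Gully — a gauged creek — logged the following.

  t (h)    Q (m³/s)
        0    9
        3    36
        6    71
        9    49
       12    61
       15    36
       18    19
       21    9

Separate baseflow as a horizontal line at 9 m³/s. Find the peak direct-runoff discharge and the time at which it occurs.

Subtracting baseflow gives direct-runoff ordinates: 0.0, 27.0, 62.0, 40.0, 52.0, 27.0, 10.0, 0.0 m³/s.
The maximum is 62.0 m³/s, occurring at the reading for t = 6 h.

Q_p = 62.0 m³/s at t = 6 h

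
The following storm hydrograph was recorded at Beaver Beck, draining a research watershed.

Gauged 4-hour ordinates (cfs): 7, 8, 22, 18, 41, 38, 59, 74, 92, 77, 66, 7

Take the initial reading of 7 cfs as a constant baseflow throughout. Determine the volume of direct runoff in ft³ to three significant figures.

Direct-runoff ordinates (Q − Q_b): 0.0, 1.0, 15.0, 11.0, 34.0, 31.0, 52.0, 67.0, 85.0, 70.0, 59.0, 0.0 cfs.
ΣQ_DR = 425.0 cfs.
With Δt = 4 h = 14400 s, V = ΣQ_DR · Δt = 425.0 × 14400 = 6.12 × 10^6 ft³.

V ≈ 6.12 × 10^6 ft³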